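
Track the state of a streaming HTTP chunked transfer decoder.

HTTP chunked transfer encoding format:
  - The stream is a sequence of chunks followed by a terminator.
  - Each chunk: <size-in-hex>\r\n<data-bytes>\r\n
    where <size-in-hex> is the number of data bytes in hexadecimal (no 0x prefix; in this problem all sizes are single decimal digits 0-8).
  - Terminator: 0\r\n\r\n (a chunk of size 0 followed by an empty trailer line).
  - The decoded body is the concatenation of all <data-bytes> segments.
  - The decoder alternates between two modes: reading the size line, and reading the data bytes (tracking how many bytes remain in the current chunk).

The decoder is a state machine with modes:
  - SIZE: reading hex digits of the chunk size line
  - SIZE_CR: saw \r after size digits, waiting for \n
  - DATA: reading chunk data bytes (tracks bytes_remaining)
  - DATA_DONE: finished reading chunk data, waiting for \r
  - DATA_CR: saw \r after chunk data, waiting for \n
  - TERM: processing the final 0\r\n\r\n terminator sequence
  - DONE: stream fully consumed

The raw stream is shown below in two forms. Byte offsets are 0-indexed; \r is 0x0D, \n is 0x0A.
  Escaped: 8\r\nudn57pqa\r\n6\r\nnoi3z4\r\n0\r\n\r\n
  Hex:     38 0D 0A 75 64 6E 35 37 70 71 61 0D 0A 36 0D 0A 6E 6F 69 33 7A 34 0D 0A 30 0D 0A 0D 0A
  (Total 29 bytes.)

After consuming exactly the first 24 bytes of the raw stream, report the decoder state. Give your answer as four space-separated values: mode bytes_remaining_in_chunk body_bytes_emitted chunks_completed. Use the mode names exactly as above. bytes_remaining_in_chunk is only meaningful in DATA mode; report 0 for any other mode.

Answer: SIZE 0 14 2

Derivation:
Byte 0 = '8': mode=SIZE remaining=0 emitted=0 chunks_done=0
Byte 1 = 0x0D: mode=SIZE_CR remaining=0 emitted=0 chunks_done=0
Byte 2 = 0x0A: mode=DATA remaining=8 emitted=0 chunks_done=0
Byte 3 = 'u': mode=DATA remaining=7 emitted=1 chunks_done=0
Byte 4 = 'd': mode=DATA remaining=6 emitted=2 chunks_done=0
Byte 5 = 'n': mode=DATA remaining=5 emitted=3 chunks_done=0
Byte 6 = '5': mode=DATA remaining=4 emitted=4 chunks_done=0
Byte 7 = '7': mode=DATA remaining=3 emitted=5 chunks_done=0
Byte 8 = 'p': mode=DATA remaining=2 emitted=6 chunks_done=0
Byte 9 = 'q': mode=DATA remaining=1 emitted=7 chunks_done=0
Byte 10 = 'a': mode=DATA_DONE remaining=0 emitted=8 chunks_done=0
Byte 11 = 0x0D: mode=DATA_CR remaining=0 emitted=8 chunks_done=0
Byte 12 = 0x0A: mode=SIZE remaining=0 emitted=8 chunks_done=1
Byte 13 = '6': mode=SIZE remaining=0 emitted=8 chunks_done=1
Byte 14 = 0x0D: mode=SIZE_CR remaining=0 emitted=8 chunks_done=1
Byte 15 = 0x0A: mode=DATA remaining=6 emitted=8 chunks_done=1
Byte 16 = 'n': mode=DATA remaining=5 emitted=9 chunks_done=1
Byte 17 = 'o': mode=DATA remaining=4 emitted=10 chunks_done=1
Byte 18 = 'i': mode=DATA remaining=3 emitted=11 chunks_done=1
Byte 19 = '3': mode=DATA remaining=2 emitted=12 chunks_done=1
Byte 20 = 'z': mode=DATA remaining=1 emitted=13 chunks_done=1
Byte 21 = '4': mode=DATA_DONE remaining=0 emitted=14 chunks_done=1
Byte 22 = 0x0D: mode=DATA_CR remaining=0 emitted=14 chunks_done=1
Byte 23 = 0x0A: mode=SIZE remaining=0 emitted=14 chunks_done=2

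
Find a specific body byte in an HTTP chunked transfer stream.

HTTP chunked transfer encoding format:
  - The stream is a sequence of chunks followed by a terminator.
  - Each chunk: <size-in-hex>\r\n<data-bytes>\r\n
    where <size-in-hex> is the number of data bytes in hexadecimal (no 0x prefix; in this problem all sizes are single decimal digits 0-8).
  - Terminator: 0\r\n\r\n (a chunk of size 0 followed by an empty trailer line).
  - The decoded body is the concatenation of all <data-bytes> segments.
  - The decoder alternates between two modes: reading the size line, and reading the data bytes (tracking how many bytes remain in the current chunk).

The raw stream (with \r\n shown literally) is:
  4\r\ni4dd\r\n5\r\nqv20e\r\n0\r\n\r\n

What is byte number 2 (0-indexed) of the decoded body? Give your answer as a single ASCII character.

Chunk 1: stream[0..1]='4' size=0x4=4, data at stream[3..7]='i4dd' -> body[0..4], body so far='i4dd'
Chunk 2: stream[9..10]='5' size=0x5=5, data at stream[12..17]='qv20e' -> body[4..9], body so far='i4ddqv20e'
Chunk 3: stream[19..20]='0' size=0 (terminator). Final body='i4ddqv20e' (9 bytes)
Body byte 2 = 'd'

Answer: d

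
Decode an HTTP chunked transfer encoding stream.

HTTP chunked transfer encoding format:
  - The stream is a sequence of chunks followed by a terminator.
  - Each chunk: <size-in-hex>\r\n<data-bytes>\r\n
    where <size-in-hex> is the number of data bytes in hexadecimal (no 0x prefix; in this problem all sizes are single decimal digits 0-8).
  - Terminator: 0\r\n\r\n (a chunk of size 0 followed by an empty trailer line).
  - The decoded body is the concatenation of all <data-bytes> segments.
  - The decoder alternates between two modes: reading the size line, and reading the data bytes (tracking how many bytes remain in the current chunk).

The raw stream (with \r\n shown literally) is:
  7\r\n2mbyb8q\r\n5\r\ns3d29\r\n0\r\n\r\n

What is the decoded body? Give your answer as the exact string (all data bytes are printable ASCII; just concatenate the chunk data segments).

Chunk 1: stream[0..1]='7' size=0x7=7, data at stream[3..10]='2mbyb8q' -> body[0..7], body so far='2mbyb8q'
Chunk 2: stream[12..13]='5' size=0x5=5, data at stream[15..20]='s3d29' -> body[7..12], body so far='2mbyb8qs3d29'
Chunk 3: stream[22..23]='0' size=0 (terminator). Final body='2mbyb8qs3d29' (12 bytes)

Answer: 2mbyb8qs3d29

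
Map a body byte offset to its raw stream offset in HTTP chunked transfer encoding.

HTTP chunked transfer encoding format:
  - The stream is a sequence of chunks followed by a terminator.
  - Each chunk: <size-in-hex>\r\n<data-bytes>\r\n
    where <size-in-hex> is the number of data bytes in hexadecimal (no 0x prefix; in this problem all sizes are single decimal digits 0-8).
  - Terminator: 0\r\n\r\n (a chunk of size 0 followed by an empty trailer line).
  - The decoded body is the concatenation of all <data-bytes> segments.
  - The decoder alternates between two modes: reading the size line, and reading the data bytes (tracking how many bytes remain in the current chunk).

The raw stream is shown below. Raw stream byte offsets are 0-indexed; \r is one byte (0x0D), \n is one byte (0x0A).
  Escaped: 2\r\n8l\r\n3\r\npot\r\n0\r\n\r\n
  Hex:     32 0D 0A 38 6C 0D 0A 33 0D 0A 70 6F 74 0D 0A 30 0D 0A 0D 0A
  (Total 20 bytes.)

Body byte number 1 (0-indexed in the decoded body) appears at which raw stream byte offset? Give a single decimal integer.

Answer: 4

Derivation:
Chunk 1: stream[0..1]='2' size=0x2=2, data at stream[3..5]='8l' -> body[0..2], body so far='8l'
Chunk 2: stream[7..8]='3' size=0x3=3, data at stream[10..13]='pot' -> body[2..5], body so far='8lpot'
Chunk 3: stream[15..16]='0' size=0 (terminator). Final body='8lpot' (5 bytes)
Body byte 1 at stream offset 4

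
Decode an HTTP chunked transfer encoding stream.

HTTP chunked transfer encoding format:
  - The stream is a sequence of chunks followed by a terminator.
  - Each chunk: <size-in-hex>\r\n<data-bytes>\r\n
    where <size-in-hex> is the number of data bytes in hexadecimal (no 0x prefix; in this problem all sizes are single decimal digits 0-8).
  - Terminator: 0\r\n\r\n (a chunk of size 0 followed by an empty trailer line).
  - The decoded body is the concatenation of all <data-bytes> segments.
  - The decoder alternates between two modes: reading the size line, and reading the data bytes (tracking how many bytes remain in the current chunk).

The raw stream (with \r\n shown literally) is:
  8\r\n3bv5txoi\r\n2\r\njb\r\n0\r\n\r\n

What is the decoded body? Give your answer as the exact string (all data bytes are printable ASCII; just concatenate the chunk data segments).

Answer: 3bv5txoijb

Derivation:
Chunk 1: stream[0..1]='8' size=0x8=8, data at stream[3..11]='3bv5txoi' -> body[0..8], body so far='3bv5txoi'
Chunk 2: stream[13..14]='2' size=0x2=2, data at stream[16..18]='jb' -> body[8..10], body so far='3bv5txoijb'
Chunk 3: stream[20..21]='0' size=0 (terminator). Final body='3bv5txoijb' (10 bytes)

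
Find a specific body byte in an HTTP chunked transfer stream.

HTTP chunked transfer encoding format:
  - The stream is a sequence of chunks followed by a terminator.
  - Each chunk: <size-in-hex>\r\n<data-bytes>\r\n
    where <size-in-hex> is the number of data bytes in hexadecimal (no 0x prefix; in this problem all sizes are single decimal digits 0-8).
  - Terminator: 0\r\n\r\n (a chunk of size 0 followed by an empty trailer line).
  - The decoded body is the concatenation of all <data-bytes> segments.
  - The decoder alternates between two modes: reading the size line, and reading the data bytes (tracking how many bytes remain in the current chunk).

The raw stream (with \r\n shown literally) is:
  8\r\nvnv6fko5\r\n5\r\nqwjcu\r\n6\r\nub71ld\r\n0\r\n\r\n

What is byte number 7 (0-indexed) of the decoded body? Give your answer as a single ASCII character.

Chunk 1: stream[0..1]='8' size=0x8=8, data at stream[3..11]='vnv6fko5' -> body[0..8], body so far='vnv6fko5'
Chunk 2: stream[13..14]='5' size=0x5=5, data at stream[16..21]='qwjcu' -> body[8..13], body so far='vnv6fko5qwjcu'
Chunk 3: stream[23..24]='6' size=0x6=6, data at stream[26..32]='ub71ld' -> body[13..19], body so far='vnv6fko5qwjcuub71ld'
Chunk 4: stream[34..35]='0' size=0 (terminator). Final body='vnv6fko5qwjcuub71ld' (19 bytes)
Body byte 7 = '5'

Answer: 5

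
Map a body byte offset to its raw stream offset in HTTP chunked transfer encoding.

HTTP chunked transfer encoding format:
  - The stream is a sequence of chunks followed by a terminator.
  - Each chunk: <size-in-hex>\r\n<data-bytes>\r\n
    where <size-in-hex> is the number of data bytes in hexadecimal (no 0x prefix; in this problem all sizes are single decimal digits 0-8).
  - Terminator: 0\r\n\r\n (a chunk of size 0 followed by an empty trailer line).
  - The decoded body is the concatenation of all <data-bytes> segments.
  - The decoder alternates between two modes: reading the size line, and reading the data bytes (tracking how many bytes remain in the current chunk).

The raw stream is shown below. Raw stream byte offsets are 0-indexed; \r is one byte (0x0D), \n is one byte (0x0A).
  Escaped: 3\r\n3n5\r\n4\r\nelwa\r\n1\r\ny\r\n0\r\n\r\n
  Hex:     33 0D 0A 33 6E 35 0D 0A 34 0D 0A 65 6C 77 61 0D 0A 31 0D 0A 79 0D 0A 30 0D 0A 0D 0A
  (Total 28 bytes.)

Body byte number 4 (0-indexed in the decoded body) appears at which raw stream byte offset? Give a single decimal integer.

Answer: 12

Derivation:
Chunk 1: stream[0..1]='3' size=0x3=3, data at stream[3..6]='3n5' -> body[0..3], body so far='3n5'
Chunk 2: stream[8..9]='4' size=0x4=4, data at stream[11..15]='elwa' -> body[3..7], body so far='3n5elwa'
Chunk 3: stream[17..18]='1' size=0x1=1, data at stream[20..21]='y' -> body[7..8], body so far='3n5elway'
Chunk 4: stream[23..24]='0' size=0 (terminator). Final body='3n5elway' (8 bytes)
Body byte 4 at stream offset 12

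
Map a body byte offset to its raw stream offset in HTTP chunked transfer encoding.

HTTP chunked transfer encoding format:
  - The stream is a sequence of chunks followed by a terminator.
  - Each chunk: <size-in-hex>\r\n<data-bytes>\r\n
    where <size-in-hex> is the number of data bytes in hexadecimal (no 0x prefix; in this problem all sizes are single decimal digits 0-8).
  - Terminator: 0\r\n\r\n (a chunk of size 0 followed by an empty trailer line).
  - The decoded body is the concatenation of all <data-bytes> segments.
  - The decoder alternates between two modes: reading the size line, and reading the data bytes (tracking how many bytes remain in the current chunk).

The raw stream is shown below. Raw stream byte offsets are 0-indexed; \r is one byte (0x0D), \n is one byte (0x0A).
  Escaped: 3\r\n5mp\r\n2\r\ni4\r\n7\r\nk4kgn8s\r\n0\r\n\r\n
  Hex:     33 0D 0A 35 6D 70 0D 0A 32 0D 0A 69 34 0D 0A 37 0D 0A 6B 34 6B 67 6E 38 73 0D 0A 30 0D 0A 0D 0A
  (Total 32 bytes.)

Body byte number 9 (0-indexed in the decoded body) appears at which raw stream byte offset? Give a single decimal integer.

Answer: 22

Derivation:
Chunk 1: stream[0..1]='3' size=0x3=3, data at stream[3..6]='5mp' -> body[0..3], body so far='5mp'
Chunk 2: stream[8..9]='2' size=0x2=2, data at stream[11..13]='i4' -> body[3..5], body so far='5mpi4'
Chunk 3: stream[15..16]='7' size=0x7=7, data at stream[18..25]='k4kgn8s' -> body[5..12], body so far='5mpi4k4kgn8s'
Chunk 4: stream[27..28]='0' size=0 (terminator). Final body='5mpi4k4kgn8s' (12 bytes)
Body byte 9 at stream offset 22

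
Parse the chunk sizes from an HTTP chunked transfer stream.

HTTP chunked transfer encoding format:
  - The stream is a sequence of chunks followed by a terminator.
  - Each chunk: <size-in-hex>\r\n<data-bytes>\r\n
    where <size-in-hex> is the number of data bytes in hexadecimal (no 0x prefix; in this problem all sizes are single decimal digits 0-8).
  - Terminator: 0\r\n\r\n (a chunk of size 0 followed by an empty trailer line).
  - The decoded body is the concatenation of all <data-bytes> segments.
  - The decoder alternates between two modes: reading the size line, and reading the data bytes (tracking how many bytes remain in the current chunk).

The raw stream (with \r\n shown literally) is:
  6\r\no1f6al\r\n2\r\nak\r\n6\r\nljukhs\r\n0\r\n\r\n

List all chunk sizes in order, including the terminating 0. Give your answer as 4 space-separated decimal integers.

Answer: 6 2 6 0

Derivation:
Chunk 1: stream[0..1]='6' size=0x6=6, data at stream[3..9]='o1f6al' -> body[0..6], body so far='o1f6al'
Chunk 2: stream[11..12]='2' size=0x2=2, data at stream[14..16]='ak' -> body[6..8], body so far='o1f6alak'
Chunk 3: stream[18..19]='6' size=0x6=6, data at stream[21..27]='ljukhs' -> body[8..14], body so far='o1f6alakljukhs'
Chunk 4: stream[29..30]='0' size=0 (terminator). Final body='o1f6alakljukhs' (14 bytes)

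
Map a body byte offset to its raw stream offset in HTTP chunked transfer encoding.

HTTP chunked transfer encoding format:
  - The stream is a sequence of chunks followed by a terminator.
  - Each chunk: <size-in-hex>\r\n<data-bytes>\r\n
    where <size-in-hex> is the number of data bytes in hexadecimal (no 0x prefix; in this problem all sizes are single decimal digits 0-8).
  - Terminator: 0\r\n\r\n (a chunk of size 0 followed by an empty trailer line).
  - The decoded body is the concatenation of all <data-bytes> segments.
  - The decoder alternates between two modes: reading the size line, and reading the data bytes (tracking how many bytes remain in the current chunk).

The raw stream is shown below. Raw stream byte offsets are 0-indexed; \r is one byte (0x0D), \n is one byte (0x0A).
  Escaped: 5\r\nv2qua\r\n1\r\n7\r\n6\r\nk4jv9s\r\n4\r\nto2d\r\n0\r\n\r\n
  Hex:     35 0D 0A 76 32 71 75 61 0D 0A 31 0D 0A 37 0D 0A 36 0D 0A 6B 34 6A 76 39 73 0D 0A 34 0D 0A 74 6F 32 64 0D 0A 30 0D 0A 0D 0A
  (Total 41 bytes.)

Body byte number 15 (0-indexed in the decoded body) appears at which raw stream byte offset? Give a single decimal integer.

Answer: 33

Derivation:
Chunk 1: stream[0..1]='5' size=0x5=5, data at stream[3..8]='v2qua' -> body[0..5], body so far='v2qua'
Chunk 2: stream[10..11]='1' size=0x1=1, data at stream[13..14]='7' -> body[5..6], body so far='v2qua7'
Chunk 3: stream[16..17]='6' size=0x6=6, data at stream[19..25]='k4jv9s' -> body[6..12], body so far='v2qua7k4jv9s'
Chunk 4: stream[27..28]='4' size=0x4=4, data at stream[30..34]='to2d' -> body[12..16], body so far='v2qua7k4jv9sto2d'
Chunk 5: stream[36..37]='0' size=0 (terminator). Final body='v2qua7k4jv9sto2d' (16 bytes)
Body byte 15 at stream offset 33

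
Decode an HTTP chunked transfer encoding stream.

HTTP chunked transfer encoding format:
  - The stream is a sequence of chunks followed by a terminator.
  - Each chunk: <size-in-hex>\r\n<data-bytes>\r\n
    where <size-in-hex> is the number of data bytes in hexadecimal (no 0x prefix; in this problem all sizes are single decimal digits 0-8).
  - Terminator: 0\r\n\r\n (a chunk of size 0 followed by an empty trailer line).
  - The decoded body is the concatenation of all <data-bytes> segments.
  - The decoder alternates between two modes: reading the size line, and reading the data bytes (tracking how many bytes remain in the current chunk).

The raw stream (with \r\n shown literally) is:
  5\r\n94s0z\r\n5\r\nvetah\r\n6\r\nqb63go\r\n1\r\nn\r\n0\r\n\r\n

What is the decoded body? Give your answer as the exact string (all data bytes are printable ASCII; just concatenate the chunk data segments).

Chunk 1: stream[0..1]='5' size=0x5=5, data at stream[3..8]='94s0z' -> body[0..5], body so far='94s0z'
Chunk 2: stream[10..11]='5' size=0x5=5, data at stream[13..18]='vetah' -> body[5..10], body so far='94s0zvetah'
Chunk 3: stream[20..21]='6' size=0x6=6, data at stream[23..29]='qb63go' -> body[10..16], body so far='94s0zvetahqb63go'
Chunk 4: stream[31..32]='1' size=0x1=1, data at stream[34..35]='n' -> body[16..17], body so far='94s0zvetahqb63gon'
Chunk 5: stream[37..38]='0' size=0 (terminator). Final body='94s0zvetahqb63gon' (17 bytes)

Answer: 94s0zvetahqb63gon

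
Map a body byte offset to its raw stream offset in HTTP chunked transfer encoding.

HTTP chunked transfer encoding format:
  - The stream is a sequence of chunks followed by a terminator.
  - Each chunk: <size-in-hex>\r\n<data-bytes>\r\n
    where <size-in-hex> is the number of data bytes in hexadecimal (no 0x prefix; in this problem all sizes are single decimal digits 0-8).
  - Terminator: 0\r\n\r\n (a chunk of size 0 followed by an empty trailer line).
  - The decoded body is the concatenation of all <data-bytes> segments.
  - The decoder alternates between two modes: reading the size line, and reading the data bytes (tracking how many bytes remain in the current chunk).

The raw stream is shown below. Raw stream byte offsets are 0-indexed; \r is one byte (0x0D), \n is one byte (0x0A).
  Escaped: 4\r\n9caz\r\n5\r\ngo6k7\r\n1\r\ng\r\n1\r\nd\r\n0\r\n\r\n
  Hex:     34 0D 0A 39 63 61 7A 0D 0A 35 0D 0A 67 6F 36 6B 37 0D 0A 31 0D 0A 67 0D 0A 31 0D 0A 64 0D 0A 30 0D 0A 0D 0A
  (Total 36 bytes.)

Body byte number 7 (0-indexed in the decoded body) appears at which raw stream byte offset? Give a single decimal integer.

Answer: 15

Derivation:
Chunk 1: stream[0..1]='4' size=0x4=4, data at stream[3..7]='9caz' -> body[0..4], body so far='9caz'
Chunk 2: stream[9..10]='5' size=0x5=5, data at stream[12..17]='go6k7' -> body[4..9], body so far='9cazgo6k7'
Chunk 3: stream[19..20]='1' size=0x1=1, data at stream[22..23]='g' -> body[9..10], body so far='9cazgo6k7g'
Chunk 4: stream[25..26]='1' size=0x1=1, data at stream[28..29]='d' -> body[10..11], body so far='9cazgo6k7gd'
Chunk 5: stream[31..32]='0' size=0 (terminator). Final body='9cazgo6k7gd' (11 bytes)
Body byte 7 at stream offset 15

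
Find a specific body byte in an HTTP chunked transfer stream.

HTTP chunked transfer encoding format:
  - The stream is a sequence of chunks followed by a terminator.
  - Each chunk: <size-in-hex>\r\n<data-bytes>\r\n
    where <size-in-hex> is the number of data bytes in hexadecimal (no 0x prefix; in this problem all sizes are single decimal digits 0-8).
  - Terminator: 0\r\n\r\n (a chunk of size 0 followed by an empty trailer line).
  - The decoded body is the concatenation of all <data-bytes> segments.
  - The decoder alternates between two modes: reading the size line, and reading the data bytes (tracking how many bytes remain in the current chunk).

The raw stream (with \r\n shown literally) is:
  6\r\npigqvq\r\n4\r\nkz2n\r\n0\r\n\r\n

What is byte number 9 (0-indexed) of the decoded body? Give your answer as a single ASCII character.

Answer: n

Derivation:
Chunk 1: stream[0..1]='6' size=0x6=6, data at stream[3..9]='pigqvq' -> body[0..6], body so far='pigqvq'
Chunk 2: stream[11..12]='4' size=0x4=4, data at stream[14..18]='kz2n' -> body[6..10], body so far='pigqvqkz2n'
Chunk 3: stream[20..21]='0' size=0 (terminator). Final body='pigqvqkz2n' (10 bytes)
Body byte 9 = 'n'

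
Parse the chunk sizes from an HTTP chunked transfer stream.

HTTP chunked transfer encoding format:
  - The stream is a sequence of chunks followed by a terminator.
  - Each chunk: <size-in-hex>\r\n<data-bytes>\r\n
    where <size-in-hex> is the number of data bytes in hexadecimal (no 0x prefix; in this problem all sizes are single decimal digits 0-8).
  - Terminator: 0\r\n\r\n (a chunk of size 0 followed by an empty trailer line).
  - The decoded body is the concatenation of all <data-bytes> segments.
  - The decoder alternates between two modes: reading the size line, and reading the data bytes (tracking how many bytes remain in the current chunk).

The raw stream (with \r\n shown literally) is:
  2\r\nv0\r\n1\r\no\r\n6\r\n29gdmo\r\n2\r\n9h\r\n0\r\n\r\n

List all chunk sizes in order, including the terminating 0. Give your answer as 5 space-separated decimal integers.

Answer: 2 1 6 2 0

Derivation:
Chunk 1: stream[0..1]='2' size=0x2=2, data at stream[3..5]='v0' -> body[0..2], body so far='v0'
Chunk 2: stream[7..8]='1' size=0x1=1, data at stream[10..11]='o' -> body[2..3], body so far='v0o'
Chunk 3: stream[13..14]='6' size=0x6=6, data at stream[16..22]='29gdmo' -> body[3..9], body so far='v0o29gdmo'
Chunk 4: stream[24..25]='2' size=0x2=2, data at stream[27..29]='9h' -> body[9..11], body so far='v0o29gdmo9h'
Chunk 5: stream[31..32]='0' size=0 (terminator). Final body='v0o29gdmo9h' (11 bytes)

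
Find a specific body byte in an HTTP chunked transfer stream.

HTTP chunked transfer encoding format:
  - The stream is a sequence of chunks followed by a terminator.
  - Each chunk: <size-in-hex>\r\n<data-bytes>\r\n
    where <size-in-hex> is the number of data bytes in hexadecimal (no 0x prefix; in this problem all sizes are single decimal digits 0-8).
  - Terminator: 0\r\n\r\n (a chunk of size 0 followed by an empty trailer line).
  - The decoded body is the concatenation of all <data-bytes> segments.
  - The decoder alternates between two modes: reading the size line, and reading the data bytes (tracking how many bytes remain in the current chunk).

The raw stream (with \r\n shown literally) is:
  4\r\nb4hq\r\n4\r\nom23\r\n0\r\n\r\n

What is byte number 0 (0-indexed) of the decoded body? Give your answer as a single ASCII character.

Answer: b

Derivation:
Chunk 1: stream[0..1]='4' size=0x4=4, data at stream[3..7]='b4hq' -> body[0..4], body so far='b4hq'
Chunk 2: stream[9..10]='4' size=0x4=4, data at stream[12..16]='om23' -> body[4..8], body so far='b4hqom23'
Chunk 3: stream[18..19]='0' size=0 (terminator). Final body='b4hqom23' (8 bytes)
Body byte 0 = 'b'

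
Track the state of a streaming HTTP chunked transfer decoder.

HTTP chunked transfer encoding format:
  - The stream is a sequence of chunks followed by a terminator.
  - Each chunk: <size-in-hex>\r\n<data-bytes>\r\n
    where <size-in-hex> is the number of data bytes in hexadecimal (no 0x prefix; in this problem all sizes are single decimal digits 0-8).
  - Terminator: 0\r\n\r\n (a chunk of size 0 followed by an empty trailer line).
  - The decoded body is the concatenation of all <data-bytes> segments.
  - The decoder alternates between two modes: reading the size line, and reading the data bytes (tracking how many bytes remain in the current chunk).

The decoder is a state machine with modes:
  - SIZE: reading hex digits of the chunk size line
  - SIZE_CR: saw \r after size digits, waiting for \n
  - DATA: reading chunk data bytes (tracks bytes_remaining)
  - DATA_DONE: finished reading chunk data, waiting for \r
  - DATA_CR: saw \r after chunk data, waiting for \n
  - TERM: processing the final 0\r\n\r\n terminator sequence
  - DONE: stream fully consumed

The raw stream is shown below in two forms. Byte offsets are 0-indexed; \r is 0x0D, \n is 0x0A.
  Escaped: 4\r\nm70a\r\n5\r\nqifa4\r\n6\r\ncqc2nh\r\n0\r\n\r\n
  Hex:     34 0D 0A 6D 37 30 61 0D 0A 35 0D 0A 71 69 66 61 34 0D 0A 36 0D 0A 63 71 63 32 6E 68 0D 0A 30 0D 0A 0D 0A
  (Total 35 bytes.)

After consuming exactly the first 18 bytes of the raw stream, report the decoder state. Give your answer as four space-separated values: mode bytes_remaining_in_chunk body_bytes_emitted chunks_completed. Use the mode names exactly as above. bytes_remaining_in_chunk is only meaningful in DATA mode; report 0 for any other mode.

Byte 0 = '4': mode=SIZE remaining=0 emitted=0 chunks_done=0
Byte 1 = 0x0D: mode=SIZE_CR remaining=0 emitted=0 chunks_done=0
Byte 2 = 0x0A: mode=DATA remaining=4 emitted=0 chunks_done=0
Byte 3 = 'm': mode=DATA remaining=3 emitted=1 chunks_done=0
Byte 4 = '7': mode=DATA remaining=2 emitted=2 chunks_done=0
Byte 5 = '0': mode=DATA remaining=1 emitted=3 chunks_done=0
Byte 6 = 'a': mode=DATA_DONE remaining=0 emitted=4 chunks_done=0
Byte 7 = 0x0D: mode=DATA_CR remaining=0 emitted=4 chunks_done=0
Byte 8 = 0x0A: mode=SIZE remaining=0 emitted=4 chunks_done=1
Byte 9 = '5': mode=SIZE remaining=0 emitted=4 chunks_done=1
Byte 10 = 0x0D: mode=SIZE_CR remaining=0 emitted=4 chunks_done=1
Byte 11 = 0x0A: mode=DATA remaining=5 emitted=4 chunks_done=1
Byte 12 = 'q': mode=DATA remaining=4 emitted=5 chunks_done=1
Byte 13 = 'i': mode=DATA remaining=3 emitted=6 chunks_done=1
Byte 14 = 'f': mode=DATA remaining=2 emitted=7 chunks_done=1
Byte 15 = 'a': mode=DATA remaining=1 emitted=8 chunks_done=1
Byte 16 = '4': mode=DATA_DONE remaining=0 emitted=9 chunks_done=1
Byte 17 = 0x0D: mode=DATA_CR remaining=0 emitted=9 chunks_done=1

Answer: DATA_CR 0 9 1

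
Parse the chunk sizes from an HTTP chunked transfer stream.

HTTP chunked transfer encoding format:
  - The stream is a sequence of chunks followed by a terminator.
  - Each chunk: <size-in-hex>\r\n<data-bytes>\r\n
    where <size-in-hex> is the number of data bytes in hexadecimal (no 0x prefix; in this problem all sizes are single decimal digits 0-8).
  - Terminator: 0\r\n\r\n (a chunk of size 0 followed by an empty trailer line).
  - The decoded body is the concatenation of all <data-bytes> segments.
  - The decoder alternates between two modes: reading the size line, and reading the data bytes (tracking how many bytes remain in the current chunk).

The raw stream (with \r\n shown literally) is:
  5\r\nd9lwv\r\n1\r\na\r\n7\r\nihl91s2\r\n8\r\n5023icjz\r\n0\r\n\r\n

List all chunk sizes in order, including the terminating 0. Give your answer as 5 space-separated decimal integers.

Chunk 1: stream[0..1]='5' size=0x5=5, data at stream[3..8]='d9lwv' -> body[0..5], body so far='d9lwv'
Chunk 2: stream[10..11]='1' size=0x1=1, data at stream[13..14]='a' -> body[5..6], body so far='d9lwva'
Chunk 3: stream[16..17]='7' size=0x7=7, data at stream[19..26]='ihl91s2' -> body[6..13], body so far='d9lwvaihl91s2'
Chunk 4: stream[28..29]='8' size=0x8=8, data at stream[31..39]='5023icjz' -> body[13..21], body so far='d9lwvaihl91s25023icjz'
Chunk 5: stream[41..42]='0' size=0 (terminator). Final body='d9lwvaihl91s25023icjz' (21 bytes)

Answer: 5 1 7 8 0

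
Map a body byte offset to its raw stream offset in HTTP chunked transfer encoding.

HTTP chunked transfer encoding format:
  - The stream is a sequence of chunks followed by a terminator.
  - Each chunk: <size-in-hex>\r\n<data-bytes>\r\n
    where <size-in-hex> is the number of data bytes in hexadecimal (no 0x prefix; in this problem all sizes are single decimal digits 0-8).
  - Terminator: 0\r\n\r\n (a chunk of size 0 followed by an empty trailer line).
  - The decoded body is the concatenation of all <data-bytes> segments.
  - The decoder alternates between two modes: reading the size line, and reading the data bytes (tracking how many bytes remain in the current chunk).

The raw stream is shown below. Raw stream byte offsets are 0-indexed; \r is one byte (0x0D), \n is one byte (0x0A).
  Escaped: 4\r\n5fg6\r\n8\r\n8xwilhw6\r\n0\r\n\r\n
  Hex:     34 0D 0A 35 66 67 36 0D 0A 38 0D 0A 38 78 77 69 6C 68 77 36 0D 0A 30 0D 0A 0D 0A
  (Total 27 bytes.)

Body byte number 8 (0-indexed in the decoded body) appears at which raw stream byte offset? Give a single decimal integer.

Answer: 16

Derivation:
Chunk 1: stream[0..1]='4' size=0x4=4, data at stream[3..7]='5fg6' -> body[0..4], body so far='5fg6'
Chunk 2: stream[9..10]='8' size=0x8=8, data at stream[12..20]='8xwilhw6' -> body[4..12], body so far='5fg68xwilhw6'
Chunk 3: stream[22..23]='0' size=0 (terminator). Final body='5fg68xwilhw6' (12 bytes)
Body byte 8 at stream offset 16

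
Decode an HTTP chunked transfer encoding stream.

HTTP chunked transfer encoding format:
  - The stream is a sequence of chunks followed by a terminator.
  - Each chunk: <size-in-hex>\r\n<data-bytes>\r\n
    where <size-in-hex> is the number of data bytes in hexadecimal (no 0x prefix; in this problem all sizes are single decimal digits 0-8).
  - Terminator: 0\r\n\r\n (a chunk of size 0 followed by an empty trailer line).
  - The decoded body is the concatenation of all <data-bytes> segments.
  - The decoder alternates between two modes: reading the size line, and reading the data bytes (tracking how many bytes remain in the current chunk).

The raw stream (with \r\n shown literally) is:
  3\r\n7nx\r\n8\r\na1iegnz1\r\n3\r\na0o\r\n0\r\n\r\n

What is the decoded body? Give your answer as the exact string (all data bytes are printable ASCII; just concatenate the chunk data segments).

Chunk 1: stream[0..1]='3' size=0x3=3, data at stream[3..6]='7nx' -> body[0..3], body so far='7nx'
Chunk 2: stream[8..9]='8' size=0x8=8, data at stream[11..19]='a1iegnz1' -> body[3..11], body so far='7nxa1iegnz1'
Chunk 3: stream[21..22]='3' size=0x3=3, data at stream[24..27]='a0o' -> body[11..14], body so far='7nxa1iegnz1a0o'
Chunk 4: stream[29..30]='0' size=0 (terminator). Final body='7nxa1iegnz1a0o' (14 bytes)

Answer: 7nxa1iegnz1a0o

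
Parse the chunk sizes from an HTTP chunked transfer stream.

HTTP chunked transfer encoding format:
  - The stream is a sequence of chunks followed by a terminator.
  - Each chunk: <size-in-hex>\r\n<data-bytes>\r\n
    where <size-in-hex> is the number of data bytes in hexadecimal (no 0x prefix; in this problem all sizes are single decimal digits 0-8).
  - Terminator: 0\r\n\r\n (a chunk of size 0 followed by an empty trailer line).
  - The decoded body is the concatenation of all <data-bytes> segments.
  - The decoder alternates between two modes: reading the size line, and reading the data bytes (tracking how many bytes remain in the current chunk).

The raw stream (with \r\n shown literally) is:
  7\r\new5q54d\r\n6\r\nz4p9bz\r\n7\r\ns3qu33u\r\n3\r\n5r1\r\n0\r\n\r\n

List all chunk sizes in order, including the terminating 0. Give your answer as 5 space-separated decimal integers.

Answer: 7 6 7 3 0

Derivation:
Chunk 1: stream[0..1]='7' size=0x7=7, data at stream[3..10]='ew5q54d' -> body[0..7], body so far='ew5q54d'
Chunk 2: stream[12..13]='6' size=0x6=6, data at stream[15..21]='z4p9bz' -> body[7..13], body so far='ew5q54dz4p9bz'
Chunk 3: stream[23..24]='7' size=0x7=7, data at stream[26..33]='s3qu33u' -> body[13..20], body so far='ew5q54dz4p9bzs3qu33u'
Chunk 4: stream[35..36]='3' size=0x3=3, data at stream[38..41]='5r1' -> body[20..23], body so far='ew5q54dz4p9bzs3qu33u5r1'
Chunk 5: stream[43..44]='0' size=0 (terminator). Final body='ew5q54dz4p9bzs3qu33u5r1' (23 bytes)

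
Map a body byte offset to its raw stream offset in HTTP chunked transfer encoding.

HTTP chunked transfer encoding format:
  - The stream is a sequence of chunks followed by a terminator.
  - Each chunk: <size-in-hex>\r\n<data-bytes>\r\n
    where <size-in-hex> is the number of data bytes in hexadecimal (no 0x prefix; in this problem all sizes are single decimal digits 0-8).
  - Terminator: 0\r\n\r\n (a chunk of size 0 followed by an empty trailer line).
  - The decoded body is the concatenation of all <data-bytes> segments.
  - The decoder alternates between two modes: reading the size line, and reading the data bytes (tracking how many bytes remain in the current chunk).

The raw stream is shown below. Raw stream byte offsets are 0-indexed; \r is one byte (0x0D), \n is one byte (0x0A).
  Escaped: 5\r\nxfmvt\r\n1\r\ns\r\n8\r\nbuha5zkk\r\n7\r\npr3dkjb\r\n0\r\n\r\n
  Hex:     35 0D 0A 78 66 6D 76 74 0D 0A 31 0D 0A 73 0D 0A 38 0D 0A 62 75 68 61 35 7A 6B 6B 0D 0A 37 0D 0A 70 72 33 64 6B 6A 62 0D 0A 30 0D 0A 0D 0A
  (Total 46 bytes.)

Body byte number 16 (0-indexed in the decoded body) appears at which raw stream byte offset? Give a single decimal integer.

Answer: 34

Derivation:
Chunk 1: stream[0..1]='5' size=0x5=5, data at stream[3..8]='xfmvt' -> body[0..5], body so far='xfmvt'
Chunk 2: stream[10..11]='1' size=0x1=1, data at stream[13..14]='s' -> body[5..6], body so far='xfmvts'
Chunk 3: stream[16..17]='8' size=0x8=8, data at stream[19..27]='buha5zkk' -> body[6..14], body so far='xfmvtsbuha5zkk'
Chunk 4: stream[29..30]='7' size=0x7=7, data at stream[32..39]='pr3dkjb' -> body[14..21], body so far='xfmvtsbuha5zkkpr3dkjb'
Chunk 5: stream[41..42]='0' size=0 (terminator). Final body='xfmvtsbuha5zkkpr3dkjb' (21 bytes)
Body byte 16 at stream offset 34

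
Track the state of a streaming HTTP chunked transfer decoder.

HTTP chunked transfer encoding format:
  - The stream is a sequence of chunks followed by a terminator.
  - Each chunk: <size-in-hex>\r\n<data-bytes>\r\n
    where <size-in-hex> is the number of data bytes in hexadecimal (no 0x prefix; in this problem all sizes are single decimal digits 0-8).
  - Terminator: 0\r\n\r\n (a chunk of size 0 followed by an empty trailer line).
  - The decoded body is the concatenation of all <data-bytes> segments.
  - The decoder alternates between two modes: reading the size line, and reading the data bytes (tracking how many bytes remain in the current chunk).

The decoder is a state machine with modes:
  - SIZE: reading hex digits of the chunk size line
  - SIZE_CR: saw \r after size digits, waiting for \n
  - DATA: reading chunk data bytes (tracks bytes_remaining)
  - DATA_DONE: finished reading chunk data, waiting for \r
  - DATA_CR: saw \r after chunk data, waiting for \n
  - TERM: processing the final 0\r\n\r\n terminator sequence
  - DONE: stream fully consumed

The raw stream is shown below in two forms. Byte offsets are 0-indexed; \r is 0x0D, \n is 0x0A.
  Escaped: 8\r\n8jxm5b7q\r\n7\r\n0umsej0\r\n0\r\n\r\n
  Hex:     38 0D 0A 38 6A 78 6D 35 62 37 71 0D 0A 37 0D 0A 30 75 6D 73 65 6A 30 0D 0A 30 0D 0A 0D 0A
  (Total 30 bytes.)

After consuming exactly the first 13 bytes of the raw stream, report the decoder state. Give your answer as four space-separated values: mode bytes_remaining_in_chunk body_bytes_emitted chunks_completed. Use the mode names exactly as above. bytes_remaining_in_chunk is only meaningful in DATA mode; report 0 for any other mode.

Byte 0 = '8': mode=SIZE remaining=0 emitted=0 chunks_done=0
Byte 1 = 0x0D: mode=SIZE_CR remaining=0 emitted=0 chunks_done=0
Byte 2 = 0x0A: mode=DATA remaining=8 emitted=0 chunks_done=0
Byte 3 = '8': mode=DATA remaining=7 emitted=1 chunks_done=0
Byte 4 = 'j': mode=DATA remaining=6 emitted=2 chunks_done=0
Byte 5 = 'x': mode=DATA remaining=5 emitted=3 chunks_done=0
Byte 6 = 'm': mode=DATA remaining=4 emitted=4 chunks_done=0
Byte 7 = '5': mode=DATA remaining=3 emitted=5 chunks_done=0
Byte 8 = 'b': mode=DATA remaining=2 emitted=6 chunks_done=0
Byte 9 = '7': mode=DATA remaining=1 emitted=7 chunks_done=0
Byte 10 = 'q': mode=DATA_DONE remaining=0 emitted=8 chunks_done=0
Byte 11 = 0x0D: mode=DATA_CR remaining=0 emitted=8 chunks_done=0
Byte 12 = 0x0A: mode=SIZE remaining=0 emitted=8 chunks_done=1

Answer: SIZE 0 8 1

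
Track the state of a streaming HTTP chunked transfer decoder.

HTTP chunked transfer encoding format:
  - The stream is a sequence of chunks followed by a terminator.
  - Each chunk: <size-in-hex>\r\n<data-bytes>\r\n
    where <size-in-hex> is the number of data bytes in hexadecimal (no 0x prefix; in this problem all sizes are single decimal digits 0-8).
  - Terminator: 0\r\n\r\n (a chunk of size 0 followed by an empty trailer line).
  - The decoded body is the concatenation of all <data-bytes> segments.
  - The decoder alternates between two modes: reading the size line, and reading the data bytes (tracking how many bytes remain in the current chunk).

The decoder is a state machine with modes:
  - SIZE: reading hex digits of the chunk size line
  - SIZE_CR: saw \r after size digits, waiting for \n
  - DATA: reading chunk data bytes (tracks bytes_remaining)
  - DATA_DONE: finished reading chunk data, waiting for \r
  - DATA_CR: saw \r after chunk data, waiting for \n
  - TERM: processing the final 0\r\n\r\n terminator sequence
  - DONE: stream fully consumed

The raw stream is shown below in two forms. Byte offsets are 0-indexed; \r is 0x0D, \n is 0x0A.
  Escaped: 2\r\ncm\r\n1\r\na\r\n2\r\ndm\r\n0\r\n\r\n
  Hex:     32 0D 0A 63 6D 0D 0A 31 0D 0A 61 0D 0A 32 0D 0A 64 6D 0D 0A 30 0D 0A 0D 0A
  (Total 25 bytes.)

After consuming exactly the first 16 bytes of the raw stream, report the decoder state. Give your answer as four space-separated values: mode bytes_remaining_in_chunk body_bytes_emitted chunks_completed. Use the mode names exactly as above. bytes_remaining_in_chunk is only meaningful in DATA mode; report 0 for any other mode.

Byte 0 = '2': mode=SIZE remaining=0 emitted=0 chunks_done=0
Byte 1 = 0x0D: mode=SIZE_CR remaining=0 emitted=0 chunks_done=0
Byte 2 = 0x0A: mode=DATA remaining=2 emitted=0 chunks_done=0
Byte 3 = 'c': mode=DATA remaining=1 emitted=1 chunks_done=0
Byte 4 = 'm': mode=DATA_DONE remaining=0 emitted=2 chunks_done=0
Byte 5 = 0x0D: mode=DATA_CR remaining=0 emitted=2 chunks_done=0
Byte 6 = 0x0A: mode=SIZE remaining=0 emitted=2 chunks_done=1
Byte 7 = '1': mode=SIZE remaining=0 emitted=2 chunks_done=1
Byte 8 = 0x0D: mode=SIZE_CR remaining=0 emitted=2 chunks_done=1
Byte 9 = 0x0A: mode=DATA remaining=1 emitted=2 chunks_done=1
Byte 10 = 'a': mode=DATA_DONE remaining=0 emitted=3 chunks_done=1
Byte 11 = 0x0D: mode=DATA_CR remaining=0 emitted=3 chunks_done=1
Byte 12 = 0x0A: mode=SIZE remaining=0 emitted=3 chunks_done=2
Byte 13 = '2': mode=SIZE remaining=0 emitted=3 chunks_done=2
Byte 14 = 0x0D: mode=SIZE_CR remaining=0 emitted=3 chunks_done=2
Byte 15 = 0x0A: mode=DATA remaining=2 emitted=3 chunks_done=2

Answer: DATA 2 3 2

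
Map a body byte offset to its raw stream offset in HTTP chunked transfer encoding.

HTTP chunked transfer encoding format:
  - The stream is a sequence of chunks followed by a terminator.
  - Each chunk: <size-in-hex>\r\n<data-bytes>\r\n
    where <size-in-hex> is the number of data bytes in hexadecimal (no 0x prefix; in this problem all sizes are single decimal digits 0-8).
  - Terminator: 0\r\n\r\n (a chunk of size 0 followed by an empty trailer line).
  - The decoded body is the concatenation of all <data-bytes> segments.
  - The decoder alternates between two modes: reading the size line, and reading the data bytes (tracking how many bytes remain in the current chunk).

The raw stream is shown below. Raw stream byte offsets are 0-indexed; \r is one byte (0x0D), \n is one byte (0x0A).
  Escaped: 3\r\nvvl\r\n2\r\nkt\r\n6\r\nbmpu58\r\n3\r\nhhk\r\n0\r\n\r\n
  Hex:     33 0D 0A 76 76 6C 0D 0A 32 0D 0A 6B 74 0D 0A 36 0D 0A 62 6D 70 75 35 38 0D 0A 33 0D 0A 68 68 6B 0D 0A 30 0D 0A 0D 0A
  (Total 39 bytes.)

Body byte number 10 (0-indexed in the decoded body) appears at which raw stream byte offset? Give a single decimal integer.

Chunk 1: stream[0..1]='3' size=0x3=3, data at stream[3..6]='vvl' -> body[0..3], body so far='vvl'
Chunk 2: stream[8..9]='2' size=0x2=2, data at stream[11..13]='kt' -> body[3..5], body so far='vvlkt'
Chunk 3: stream[15..16]='6' size=0x6=6, data at stream[18..24]='bmpu58' -> body[5..11], body so far='vvlktbmpu58'
Chunk 4: stream[26..27]='3' size=0x3=3, data at stream[29..32]='hhk' -> body[11..14], body so far='vvlktbmpu58hhk'
Chunk 5: stream[34..35]='0' size=0 (terminator). Final body='vvlktbmpu58hhk' (14 bytes)
Body byte 10 at stream offset 23

Answer: 23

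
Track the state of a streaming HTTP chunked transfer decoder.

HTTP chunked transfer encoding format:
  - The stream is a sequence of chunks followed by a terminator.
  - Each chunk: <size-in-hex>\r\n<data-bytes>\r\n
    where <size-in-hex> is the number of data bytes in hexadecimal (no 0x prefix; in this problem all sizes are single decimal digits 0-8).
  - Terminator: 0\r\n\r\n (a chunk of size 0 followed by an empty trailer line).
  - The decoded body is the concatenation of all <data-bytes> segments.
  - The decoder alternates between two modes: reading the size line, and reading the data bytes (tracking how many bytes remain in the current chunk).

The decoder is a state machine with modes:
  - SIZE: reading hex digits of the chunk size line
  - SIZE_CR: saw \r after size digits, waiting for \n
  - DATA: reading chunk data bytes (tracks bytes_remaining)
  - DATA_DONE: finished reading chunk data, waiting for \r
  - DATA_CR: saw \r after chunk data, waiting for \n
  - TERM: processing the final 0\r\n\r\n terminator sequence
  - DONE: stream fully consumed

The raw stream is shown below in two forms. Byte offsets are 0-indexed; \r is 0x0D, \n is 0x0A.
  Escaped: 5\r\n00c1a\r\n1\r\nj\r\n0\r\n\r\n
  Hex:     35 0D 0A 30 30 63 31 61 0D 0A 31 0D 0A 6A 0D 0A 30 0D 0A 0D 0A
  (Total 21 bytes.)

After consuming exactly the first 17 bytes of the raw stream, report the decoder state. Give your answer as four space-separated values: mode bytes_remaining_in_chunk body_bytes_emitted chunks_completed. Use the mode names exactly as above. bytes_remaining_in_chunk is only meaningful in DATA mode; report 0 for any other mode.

Answer: SIZE 0 6 2

Derivation:
Byte 0 = '5': mode=SIZE remaining=0 emitted=0 chunks_done=0
Byte 1 = 0x0D: mode=SIZE_CR remaining=0 emitted=0 chunks_done=0
Byte 2 = 0x0A: mode=DATA remaining=5 emitted=0 chunks_done=0
Byte 3 = '0': mode=DATA remaining=4 emitted=1 chunks_done=0
Byte 4 = '0': mode=DATA remaining=3 emitted=2 chunks_done=0
Byte 5 = 'c': mode=DATA remaining=2 emitted=3 chunks_done=0
Byte 6 = '1': mode=DATA remaining=1 emitted=4 chunks_done=0
Byte 7 = 'a': mode=DATA_DONE remaining=0 emitted=5 chunks_done=0
Byte 8 = 0x0D: mode=DATA_CR remaining=0 emitted=5 chunks_done=0
Byte 9 = 0x0A: mode=SIZE remaining=0 emitted=5 chunks_done=1
Byte 10 = '1': mode=SIZE remaining=0 emitted=5 chunks_done=1
Byte 11 = 0x0D: mode=SIZE_CR remaining=0 emitted=5 chunks_done=1
Byte 12 = 0x0A: mode=DATA remaining=1 emitted=5 chunks_done=1
Byte 13 = 'j': mode=DATA_DONE remaining=0 emitted=6 chunks_done=1
Byte 14 = 0x0D: mode=DATA_CR remaining=0 emitted=6 chunks_done=1
Byte 15 = 0x0A: mode=SIZE remaining=0 emitted=6 chunks_done=2
Byte 16 = '0': mode=SIZE remaining=0 emitted=6 chunks_done=2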